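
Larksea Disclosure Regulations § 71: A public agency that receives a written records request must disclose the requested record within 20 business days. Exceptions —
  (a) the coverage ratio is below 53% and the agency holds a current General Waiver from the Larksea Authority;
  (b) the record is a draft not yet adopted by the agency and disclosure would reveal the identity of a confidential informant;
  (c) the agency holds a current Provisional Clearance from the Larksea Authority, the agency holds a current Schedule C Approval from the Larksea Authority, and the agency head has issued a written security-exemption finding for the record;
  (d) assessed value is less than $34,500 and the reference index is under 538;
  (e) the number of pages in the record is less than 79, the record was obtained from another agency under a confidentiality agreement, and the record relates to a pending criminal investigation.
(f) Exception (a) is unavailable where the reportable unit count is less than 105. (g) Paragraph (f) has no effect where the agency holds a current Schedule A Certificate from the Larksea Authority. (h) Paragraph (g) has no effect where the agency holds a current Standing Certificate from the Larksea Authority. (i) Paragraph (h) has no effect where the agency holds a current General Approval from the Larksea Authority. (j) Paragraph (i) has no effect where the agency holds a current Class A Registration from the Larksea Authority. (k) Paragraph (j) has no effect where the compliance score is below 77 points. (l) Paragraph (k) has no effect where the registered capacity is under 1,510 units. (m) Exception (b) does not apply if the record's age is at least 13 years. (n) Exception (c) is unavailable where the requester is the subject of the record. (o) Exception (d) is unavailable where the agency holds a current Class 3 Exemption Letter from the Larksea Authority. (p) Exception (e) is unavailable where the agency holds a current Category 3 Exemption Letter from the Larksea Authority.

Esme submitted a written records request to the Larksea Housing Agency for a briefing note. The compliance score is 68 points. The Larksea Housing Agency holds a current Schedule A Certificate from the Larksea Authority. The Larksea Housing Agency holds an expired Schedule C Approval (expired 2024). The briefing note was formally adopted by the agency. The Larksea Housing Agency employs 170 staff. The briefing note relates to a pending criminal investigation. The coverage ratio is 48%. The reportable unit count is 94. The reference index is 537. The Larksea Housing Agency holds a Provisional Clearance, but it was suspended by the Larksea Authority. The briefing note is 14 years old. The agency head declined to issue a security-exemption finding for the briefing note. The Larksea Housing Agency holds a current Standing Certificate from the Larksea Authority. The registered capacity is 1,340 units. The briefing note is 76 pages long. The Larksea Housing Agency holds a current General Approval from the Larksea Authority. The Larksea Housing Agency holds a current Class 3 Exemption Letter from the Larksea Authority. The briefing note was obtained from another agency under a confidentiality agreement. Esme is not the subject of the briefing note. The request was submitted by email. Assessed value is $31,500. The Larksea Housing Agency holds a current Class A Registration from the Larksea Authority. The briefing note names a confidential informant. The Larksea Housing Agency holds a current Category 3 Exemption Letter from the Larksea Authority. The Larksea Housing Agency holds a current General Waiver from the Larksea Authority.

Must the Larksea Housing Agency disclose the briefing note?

Yes — the Larksea Housing Agency must disclose the briefing note.

All of (a)'s requirements are met (the coverage ratio is 48%, below the 53% limit; a current General Waiver is held). But applying paragraphs (f)–(l): (f) operates against (a): the reportable unit count is 94, less than the 105 limit. (g) applies (a current Schedule A Certificate is held), but is set aside by (h): (h) operates — a current Standing Certificate is held. (i) would limit (h) — a current General Approval is held — but (j) sets (i) aside: (j) operates against (i): a current Class A Registration is held. (k) applies (the compliance score is 68 points, below the 77 points limit), but yields to (l): (l) operates against (k): the registered capacity is 1,340 units, under the 1,510 units limit. Exception (a) does not apply.
Exception (b) fails — the briefing note has been formally adopted.
Exception (c) fails — there is no Provisional Clearance in force.
All of (d)'s requirements are met (assessed value is $31,500, less than the $34,500 limit; the reference index is 537, under the 538 limit). However, paragraph (o) must be considered: (o) operates against (d): a current Class 3 Exemption Letter is held. So (d) is unavailable.
Exception (e) is satisfied on its face — the number of pages in the record is 76, less than the 79 limit; the briefing note was obtained under a confidentiality agreement; the briefing note relates to a pending investigation. But: (p) operates against (e): a current Category 3 Exemption Letter is held. So (e) is unavailable.
None of the exceptions is available; § 71 applies in full.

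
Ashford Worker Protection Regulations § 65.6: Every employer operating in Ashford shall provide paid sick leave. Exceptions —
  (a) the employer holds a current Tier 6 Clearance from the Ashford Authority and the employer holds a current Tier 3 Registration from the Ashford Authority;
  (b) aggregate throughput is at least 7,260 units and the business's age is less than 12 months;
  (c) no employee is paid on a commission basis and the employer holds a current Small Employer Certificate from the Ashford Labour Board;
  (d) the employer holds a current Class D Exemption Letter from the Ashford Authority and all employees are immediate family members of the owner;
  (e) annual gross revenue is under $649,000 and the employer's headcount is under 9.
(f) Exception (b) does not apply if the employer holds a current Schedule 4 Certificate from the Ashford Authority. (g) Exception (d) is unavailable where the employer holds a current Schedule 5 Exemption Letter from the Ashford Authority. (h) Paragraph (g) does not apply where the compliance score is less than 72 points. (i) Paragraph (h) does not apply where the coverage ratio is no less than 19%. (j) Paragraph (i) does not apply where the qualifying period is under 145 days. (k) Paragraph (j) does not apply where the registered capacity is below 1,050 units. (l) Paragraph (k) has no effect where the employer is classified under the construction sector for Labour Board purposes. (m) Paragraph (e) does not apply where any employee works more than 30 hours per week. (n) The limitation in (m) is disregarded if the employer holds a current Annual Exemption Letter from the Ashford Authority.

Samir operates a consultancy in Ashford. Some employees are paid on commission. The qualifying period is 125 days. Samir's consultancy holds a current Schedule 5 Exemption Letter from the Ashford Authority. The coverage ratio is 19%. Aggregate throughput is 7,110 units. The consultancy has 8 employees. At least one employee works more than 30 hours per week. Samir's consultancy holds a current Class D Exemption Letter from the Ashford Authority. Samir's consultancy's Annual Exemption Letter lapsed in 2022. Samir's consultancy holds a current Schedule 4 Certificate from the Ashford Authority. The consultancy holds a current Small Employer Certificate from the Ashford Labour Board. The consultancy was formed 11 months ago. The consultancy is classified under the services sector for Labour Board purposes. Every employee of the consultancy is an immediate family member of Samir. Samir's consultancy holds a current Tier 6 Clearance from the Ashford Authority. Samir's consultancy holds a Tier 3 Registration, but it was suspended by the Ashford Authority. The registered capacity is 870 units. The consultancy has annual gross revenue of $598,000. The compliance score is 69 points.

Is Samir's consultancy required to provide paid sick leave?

Exception (a) fails — the Tier 3 Registration is not current.
Exception (b) fails — aggregate throughput is 7,110 units, short of 7,260 units.
Exception (c) fails — some employees are paid on commission.
Exception (d) is satisfied on its face — a current Class D Exemption Letter is held; every employee is an immediate family member. But: (g) is triggered — a current Schedule 5 Exemption Letter is held. (h) would limit (g) — the compliance score is 69 points, less than the 72 points limit — but (i) sets (h) aside: (i) applies — the coverage ratio is 19%, meeting the 19% threshold. (j) operates (the qualifying period is 125 days, under the 145 days limit), but is overridden by (k): (k) operates against (j): the registered capacity is 870 units, below the 1,050 units limit. (l), which would lift (k), does not operate here — the consultancy is classified under the services sector. So (d) is unavailable.
Exception (e) is satisfied on its face — annual gross revenue is $598,000, under the $649,000 limit; the employer's headcount is 8, under the 9 limit. Turning to paragraphs (m)–(n): (m) is triggered — at least one employee exceeds 30 hours/week. (n), which would lift (m), is not engaged — there is no Annual Exemption Letter in force. Exception (e) does not apply.
Every exception is unavailable, so the rule governs.

Yes — Samir's consultancy must provide paid sick leave.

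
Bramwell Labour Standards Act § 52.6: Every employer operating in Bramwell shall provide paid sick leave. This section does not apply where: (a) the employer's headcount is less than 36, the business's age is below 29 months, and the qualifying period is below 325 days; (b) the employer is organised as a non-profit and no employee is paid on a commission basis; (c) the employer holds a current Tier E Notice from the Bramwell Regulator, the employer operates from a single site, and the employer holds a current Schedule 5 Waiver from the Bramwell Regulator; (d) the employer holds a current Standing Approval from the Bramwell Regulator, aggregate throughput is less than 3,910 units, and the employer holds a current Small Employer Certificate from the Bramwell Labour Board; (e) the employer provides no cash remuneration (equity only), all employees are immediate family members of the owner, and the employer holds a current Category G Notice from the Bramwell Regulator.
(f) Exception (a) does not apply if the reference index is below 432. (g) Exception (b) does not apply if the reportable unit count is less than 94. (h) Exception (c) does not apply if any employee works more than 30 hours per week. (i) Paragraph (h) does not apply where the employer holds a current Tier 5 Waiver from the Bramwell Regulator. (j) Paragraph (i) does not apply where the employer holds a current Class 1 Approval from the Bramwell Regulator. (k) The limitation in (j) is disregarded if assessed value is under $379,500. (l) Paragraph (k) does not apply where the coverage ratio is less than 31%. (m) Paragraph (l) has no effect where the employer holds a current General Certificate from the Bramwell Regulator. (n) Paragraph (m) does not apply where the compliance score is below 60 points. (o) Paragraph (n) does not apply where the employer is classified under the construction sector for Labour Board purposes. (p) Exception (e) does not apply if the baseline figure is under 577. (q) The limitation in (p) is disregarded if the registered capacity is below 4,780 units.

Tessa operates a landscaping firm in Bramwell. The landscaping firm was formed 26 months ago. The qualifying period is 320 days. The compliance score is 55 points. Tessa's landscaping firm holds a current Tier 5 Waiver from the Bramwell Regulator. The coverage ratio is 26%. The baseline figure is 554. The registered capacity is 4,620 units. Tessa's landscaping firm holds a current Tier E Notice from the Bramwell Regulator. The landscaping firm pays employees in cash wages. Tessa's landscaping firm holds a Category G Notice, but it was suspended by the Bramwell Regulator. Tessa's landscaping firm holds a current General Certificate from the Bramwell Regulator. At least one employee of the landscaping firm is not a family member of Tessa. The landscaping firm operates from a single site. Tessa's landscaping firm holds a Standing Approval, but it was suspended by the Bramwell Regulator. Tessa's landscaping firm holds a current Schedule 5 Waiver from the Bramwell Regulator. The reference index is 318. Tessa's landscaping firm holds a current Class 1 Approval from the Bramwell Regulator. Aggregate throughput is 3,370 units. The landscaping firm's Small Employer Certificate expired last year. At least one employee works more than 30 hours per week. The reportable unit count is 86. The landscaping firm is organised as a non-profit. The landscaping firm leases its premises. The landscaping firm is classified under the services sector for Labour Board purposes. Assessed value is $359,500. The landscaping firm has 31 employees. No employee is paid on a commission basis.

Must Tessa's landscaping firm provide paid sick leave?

Yes — Tessa's landscaping firm must provide paid sick leave.

Exception (a) is satisfied on its face — the employer's headcount is 31, less than the 36 limit; the business's age is 26 months, below the 29 months limit; the qualifying period is 320 days, below the 325 days limit. Turning to paragraph (f): (f) applies — the reference index is 318, below the 432 limit. (a) is therefore removed.
Exception (b)'s conditions are all satisfied: the employer is a non-profit; no employee is paid on commission. However, paragraph (g) must be considered: (g) operates — the reportable unit count is 86, less than the 94 limit. (b) is therefore removed.
All of (c)'s requirements are met (a current Tier E Notice is held; the employer operates from a single site; a current Schedule 5 Waiver is held). But applying paragraphs (h)–(o): (h) applies — at least one employee exceeds 30 hours/week. (i) would limit (h) — a current Tier 5 Waiver is held — but (j) sets (i) aside: (j) applies — a current Class 1 Approval is held. (k) is engaged (assessed value is $359,500, under the $379,500 limit), but is set aside by (l): (l) operates against (k): the coverage ratio is 26%, less than the 31% limit. (m) is engaged (a current General Certificate is held), but is overridden by (n): (n) operates against (m): the compliance score is 55 points, below the 60 points limit. (o), which would lift (n), is not triggered — the landscaping firm is classified under the services sector. So (c) is unavailable.
Exception (d) fails — there is no Standing Approval in force.
Exception (e) requires that the employer provides no cash remuneration (equity only); but employees are paid cash wages, so (e) is unavailable.
No exception is made out. Tessa's landscaping firm falls within the general rule.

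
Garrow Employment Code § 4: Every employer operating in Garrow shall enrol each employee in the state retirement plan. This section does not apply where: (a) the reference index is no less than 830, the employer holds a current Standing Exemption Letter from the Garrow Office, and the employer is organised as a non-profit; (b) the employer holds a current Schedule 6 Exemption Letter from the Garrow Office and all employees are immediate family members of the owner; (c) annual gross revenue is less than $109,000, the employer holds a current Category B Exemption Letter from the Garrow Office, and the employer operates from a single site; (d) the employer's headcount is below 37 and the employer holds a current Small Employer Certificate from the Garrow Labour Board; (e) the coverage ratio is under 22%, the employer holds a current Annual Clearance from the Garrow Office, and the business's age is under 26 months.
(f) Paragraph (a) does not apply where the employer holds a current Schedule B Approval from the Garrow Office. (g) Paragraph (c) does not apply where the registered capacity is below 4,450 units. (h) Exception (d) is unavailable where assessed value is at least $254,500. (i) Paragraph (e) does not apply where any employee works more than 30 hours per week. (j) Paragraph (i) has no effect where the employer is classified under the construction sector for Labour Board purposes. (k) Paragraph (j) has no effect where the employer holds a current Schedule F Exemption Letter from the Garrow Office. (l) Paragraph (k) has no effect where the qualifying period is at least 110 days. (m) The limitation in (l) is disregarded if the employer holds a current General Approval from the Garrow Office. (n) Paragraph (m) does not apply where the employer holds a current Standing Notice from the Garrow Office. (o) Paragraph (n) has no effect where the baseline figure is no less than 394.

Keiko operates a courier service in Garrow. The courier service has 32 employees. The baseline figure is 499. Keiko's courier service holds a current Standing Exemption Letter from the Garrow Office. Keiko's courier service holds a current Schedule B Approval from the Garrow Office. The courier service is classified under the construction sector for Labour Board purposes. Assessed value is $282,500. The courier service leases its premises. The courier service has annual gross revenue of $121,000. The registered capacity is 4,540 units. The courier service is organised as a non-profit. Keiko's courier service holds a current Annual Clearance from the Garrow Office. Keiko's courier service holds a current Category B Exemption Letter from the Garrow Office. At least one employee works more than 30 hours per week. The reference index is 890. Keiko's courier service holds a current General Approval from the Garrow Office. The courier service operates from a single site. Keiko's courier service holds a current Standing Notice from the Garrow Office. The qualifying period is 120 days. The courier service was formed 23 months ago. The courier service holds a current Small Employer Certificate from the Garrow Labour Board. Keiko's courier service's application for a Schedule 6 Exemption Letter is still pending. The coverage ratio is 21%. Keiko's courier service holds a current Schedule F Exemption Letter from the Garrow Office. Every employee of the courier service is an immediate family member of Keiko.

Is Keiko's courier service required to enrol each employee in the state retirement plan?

Yes — Keiko's courier service must enrol each employee in the state retirement plan.

All of (a)'s requirements are met (the reference index is 890, meeting the 830 threshold; a current Standing Exemption Letter is held; the employer is a non-profit). But applying paragraph (f): (f) operates against (a): a current Schedule B Approval is held. Exception (a) does not apply.
Exception (b) requires that the employer holds a current Schedule 6 Exemption Letter from the Garrow Office; but no current Schedule 6 Exemption Letter is held, so (b) is unavailable.
Exception (c) fails — annual gross revenue is $121,000, not less than $109,000.
Exception (d): the employer's headcount is 32, below the 37 limit; a current Small Employer Certificate is held — every condition holds. But applying paragraph (h): (h) operates against (d): assessed value is $282,500, meeting the $254,500 threshold. Exception (d) does not apply.
Exception (e): the coverage ratio is 21%, under the 22% limit; a current Annual Clearance is held; the business's age is 23 months, under the 26 months limit — every condition holds. However, paragraphs (i)–(o) must be considered: (i) operates against (e): at least one employee exceeds 30 hours/week. (j) applies (the courier service is classified under the construction sector), but is displaced by (k): (k) operates against (j): a current Schedule F Exemption Letter is held. (l) would limit (k) — the qualifying period is 120 days, meeting the 110 days threshold — but (m) sets (l) aside: (m) operates against (l): a current General Approval is held. (n) would limit (m) — a current Standing Notice is held — but (o) sets (n) aside: (o) operates against (n): the baseline figure is 499, meeting the 394 threshold. Exception (e) does not apply.
None of the exceptions is available; § 4 applies in full.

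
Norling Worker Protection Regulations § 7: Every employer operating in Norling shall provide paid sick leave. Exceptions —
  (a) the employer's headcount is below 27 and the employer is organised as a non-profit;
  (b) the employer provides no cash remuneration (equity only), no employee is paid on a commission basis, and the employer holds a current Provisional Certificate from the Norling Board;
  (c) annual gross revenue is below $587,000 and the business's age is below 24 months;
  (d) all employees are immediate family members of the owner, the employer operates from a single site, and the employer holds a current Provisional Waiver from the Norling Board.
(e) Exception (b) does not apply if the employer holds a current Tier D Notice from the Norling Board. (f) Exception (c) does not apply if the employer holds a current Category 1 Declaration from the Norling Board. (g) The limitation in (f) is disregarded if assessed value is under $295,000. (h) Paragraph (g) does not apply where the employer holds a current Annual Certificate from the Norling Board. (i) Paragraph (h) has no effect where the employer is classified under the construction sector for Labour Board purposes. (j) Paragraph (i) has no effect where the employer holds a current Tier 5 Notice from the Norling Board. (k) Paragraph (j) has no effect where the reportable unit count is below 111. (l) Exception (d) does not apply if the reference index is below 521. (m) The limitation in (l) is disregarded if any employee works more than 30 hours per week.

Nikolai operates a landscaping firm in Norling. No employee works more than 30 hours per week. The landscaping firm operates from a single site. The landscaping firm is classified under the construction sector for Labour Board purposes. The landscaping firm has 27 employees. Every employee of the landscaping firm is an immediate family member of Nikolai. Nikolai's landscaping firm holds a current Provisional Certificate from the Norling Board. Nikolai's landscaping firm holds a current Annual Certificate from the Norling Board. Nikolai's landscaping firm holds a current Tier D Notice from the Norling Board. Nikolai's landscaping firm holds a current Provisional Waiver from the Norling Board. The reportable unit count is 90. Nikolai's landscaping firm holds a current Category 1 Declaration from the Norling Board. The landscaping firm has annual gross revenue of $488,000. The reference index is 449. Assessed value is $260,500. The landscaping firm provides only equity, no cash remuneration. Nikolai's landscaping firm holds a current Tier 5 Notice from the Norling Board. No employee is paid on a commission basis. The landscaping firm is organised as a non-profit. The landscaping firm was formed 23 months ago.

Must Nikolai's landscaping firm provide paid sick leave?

Exception (a) requires that the employer's headcount is below 27; but the employer's headcount is 27, not below 27, so (a) is unavailable.
Exception (b) is satisfied on its face — remuneration is equity-only; no employee is paid on commission; a current Provisional Certificate is held. But: (e) is triggered — a current Tier D Notice is held. (b) is therefore removed.
Exception (c)'s conditions are all satisfied: annual gross revenue is $488,000, below the $587,000 limit; the business's age is 23 months, below the 24 months limit. Considering the limiting provisions: (f) would limit (c) — a current Category 1 Declaration is held — but (g) sets (f) aside: (g) is triggered — assessed value is $260,500, under the $295,000 limit. (h) applies (a current Annual Certificate is held), but is displaced by (i): (i) is triggered — the landscaping firm is classified under the construction sector. (j) is triggered (a current Tier 5 Notice is held), but is itself disapplied by (k): (k) applies — the reportable unit count is 90, below the 111 limit. So (c) applies.
Exception (d)'s conditions are all satisfied: every employee is an immediate family member; the employer operates from a single site; a current Provisional Waiver is held. But: (l) is engaged — the reference index is 449, below the 521 limit. (m), which would lift (l), is inapplicable — no employee exceeds 30 hours/week. (d) is therefore removed.

No — exception (c) applies; Nikolai's landscaping firm is not required to provide paid sick leave.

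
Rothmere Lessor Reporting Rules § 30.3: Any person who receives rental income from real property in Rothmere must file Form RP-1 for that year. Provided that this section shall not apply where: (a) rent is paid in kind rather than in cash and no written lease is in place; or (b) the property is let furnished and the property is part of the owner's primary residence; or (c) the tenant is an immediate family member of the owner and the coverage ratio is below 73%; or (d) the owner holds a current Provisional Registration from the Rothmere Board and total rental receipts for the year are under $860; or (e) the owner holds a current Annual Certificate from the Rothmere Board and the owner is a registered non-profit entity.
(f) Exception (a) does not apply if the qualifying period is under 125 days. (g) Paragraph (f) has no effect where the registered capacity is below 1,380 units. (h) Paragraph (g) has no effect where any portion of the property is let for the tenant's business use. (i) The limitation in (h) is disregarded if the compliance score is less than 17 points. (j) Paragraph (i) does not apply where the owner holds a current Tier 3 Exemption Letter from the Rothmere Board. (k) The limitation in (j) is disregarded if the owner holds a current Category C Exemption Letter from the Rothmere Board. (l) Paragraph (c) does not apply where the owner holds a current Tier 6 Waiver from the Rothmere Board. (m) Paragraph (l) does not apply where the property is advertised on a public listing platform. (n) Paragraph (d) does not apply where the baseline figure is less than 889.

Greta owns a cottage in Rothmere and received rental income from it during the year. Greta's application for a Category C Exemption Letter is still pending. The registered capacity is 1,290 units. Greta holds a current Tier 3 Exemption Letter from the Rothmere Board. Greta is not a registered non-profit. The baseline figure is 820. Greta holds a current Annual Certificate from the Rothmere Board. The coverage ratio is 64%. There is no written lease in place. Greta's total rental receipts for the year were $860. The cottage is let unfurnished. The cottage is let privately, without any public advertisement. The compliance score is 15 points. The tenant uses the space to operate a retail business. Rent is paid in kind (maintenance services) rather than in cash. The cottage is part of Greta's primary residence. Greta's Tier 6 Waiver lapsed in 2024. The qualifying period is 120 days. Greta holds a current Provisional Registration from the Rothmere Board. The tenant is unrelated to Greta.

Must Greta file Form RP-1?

Exception (a): rent is paid in kind; there is no written lease — every condition holds. But applying paragraphs (f)–(k): (f) is triggered — the qualifying period is 120 days, under the 125 days limit. (g) would limit (f) — the registered capacity is 1,290 units, below the 1,380 units limit — but (h) sets (g) aside: (h) operates against (g): the space is let for business use. (i) would limit (h) — the compliance score is 15 points, less than the 17 points limit — but (j) sets (i) aside: (j) applies — a current Tier 3 Exemption Letter is held. (k), which would lift (j), is not engaged — no current Category C Exemption Letter is held. So (a) is unavailable.
Exception (b) fails — the property is let unfurnished.
Exception (c) requires that the tenant is an immediate family member of the owner; but the tenant is unrelated to the owner, so (c) is unavailable.
Exception (d) fails — total rental receipts for the year are $860, not under $860.
Exception (e) fails — Greta is not a registered non-profit.
None of the exceptions is available; § 30.3 applies in full.

Yes — Greta must file Form RP-1.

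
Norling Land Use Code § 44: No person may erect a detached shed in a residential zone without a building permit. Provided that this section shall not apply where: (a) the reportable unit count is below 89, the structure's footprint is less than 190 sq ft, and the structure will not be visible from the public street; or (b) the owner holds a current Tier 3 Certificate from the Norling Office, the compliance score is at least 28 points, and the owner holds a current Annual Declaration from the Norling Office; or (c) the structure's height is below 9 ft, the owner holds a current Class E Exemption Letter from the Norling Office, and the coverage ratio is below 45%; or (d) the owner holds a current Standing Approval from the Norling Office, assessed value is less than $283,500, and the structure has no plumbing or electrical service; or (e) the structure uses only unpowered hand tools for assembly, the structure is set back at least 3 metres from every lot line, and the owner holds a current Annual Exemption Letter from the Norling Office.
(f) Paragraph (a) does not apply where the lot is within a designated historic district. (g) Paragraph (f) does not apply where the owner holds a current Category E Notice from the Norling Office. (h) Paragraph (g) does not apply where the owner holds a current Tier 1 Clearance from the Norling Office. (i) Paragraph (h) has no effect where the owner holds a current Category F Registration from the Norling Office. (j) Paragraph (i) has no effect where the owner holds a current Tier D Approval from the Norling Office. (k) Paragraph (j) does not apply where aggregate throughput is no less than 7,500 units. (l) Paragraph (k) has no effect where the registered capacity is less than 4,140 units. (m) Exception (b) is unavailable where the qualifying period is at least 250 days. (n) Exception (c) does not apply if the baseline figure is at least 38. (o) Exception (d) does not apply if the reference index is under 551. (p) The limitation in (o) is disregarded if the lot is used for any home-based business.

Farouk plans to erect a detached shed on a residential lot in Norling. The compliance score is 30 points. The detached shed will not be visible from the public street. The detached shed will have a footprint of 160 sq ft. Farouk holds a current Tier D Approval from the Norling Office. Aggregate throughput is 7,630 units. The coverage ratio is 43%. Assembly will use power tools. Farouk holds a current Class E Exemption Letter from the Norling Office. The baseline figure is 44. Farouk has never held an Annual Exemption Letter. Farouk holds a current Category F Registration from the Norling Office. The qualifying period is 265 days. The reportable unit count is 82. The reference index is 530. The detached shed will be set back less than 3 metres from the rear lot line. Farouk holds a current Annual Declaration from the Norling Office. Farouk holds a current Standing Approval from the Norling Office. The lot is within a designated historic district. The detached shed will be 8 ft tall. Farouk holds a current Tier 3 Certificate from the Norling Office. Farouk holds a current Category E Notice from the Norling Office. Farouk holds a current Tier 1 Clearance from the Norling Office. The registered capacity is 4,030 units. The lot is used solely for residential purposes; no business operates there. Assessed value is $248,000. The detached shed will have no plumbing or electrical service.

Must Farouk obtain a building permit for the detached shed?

Exception (a)'s conditions are all satisfied: the reportable unit count is 82, below the 89 limit; the structure's footprint is 160 sq ft, less than the 190 sq ft limit; the structure will not be visible from the street. Turning to paragraphs (f)–(l): (f) operates against (a): the lot is in a historic district. (g) is triggered (a current Category E Notice is held), but is displaced by (h): (h) operates against (g): a current Tier 1 Clearance is held. (i) would limit (h) — a current Category F Registration is held — but (j) sets (i) aside: (j) operates against (i): a current Tier D Approval is held. (k) is triggered (aggregate throughput is 7,630 units, meeting the 7,500 units threshold), but yields to (l): (l) operates against (k): the registered capacity is 4,030 units, less than the 4,140 units limit. (a) is therefore removed.
Exception (b): a current Tier 3 Certificate is held; the compliance score is 30 points, meeting the 28 points threshold; a current Annual Declaration is held — every condition holds. But: (m) is engaged — the qualifying period is 265 days, meeting the 250 days threshold. So (b) is unavailable.
Exception (c): the structure's height is 8 ft, below the 9 ft limit; a current Class E Exemption Letter is held; the coverage ratio is 43%, below the 45% limit — every condition holds. But: (n) operates against (c): the baseline figure is 44, meeting the 38 threshold. (c) is therefore removed.
All of (d)'s requirements are met (a current Standing Approval is held; assessed value is $248,000, less than the $283,500 limit; there is no plumbing or electrical service). Turning to paragraphs (o)–(p): (o) applies — the reference index is 530, under the 551 limit. (p), which would lift (o), is inapplicable — the lot is solely residential. Exception (d) does not apply.
Exception (e) fails — assembly uses power tools.
Every exception is unavailable, so the rule governs.

Yes — Farouk must obtain a building permit.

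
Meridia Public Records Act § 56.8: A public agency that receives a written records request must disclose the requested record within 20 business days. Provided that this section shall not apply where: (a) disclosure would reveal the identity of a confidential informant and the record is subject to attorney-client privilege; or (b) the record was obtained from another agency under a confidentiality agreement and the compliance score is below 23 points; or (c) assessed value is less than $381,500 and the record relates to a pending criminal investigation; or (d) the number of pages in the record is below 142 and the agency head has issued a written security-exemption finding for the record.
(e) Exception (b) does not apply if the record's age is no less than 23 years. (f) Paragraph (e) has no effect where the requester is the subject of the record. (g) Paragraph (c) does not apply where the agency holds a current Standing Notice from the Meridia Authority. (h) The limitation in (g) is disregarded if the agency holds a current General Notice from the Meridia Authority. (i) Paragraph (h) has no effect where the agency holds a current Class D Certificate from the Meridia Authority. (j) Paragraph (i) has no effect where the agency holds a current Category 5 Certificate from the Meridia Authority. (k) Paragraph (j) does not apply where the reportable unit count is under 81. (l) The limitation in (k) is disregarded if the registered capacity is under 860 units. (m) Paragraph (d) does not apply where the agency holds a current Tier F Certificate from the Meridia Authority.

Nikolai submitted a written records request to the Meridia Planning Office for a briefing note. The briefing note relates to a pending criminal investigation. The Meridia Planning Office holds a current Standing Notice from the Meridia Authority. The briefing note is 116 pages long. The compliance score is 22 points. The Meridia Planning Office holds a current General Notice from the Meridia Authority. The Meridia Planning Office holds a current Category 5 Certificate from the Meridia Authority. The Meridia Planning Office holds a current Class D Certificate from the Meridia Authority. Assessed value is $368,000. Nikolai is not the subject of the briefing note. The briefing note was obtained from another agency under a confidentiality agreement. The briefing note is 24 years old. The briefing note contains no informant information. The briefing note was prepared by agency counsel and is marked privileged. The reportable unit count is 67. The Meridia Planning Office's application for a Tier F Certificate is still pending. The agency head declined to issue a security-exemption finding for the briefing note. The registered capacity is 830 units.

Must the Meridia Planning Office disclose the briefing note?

Exception (a) fails — the briefing note contains no informant information.
Exception (b)'s conditions are all satisfied: the briefing note was obtained under a confidentiality agreement; the compliance score is 22 points, below the 23 points limit. But applying paragraphs (e)–(f): (e) operates against (b): the record's age is 24 years, meeting the 23 years threshold. (f) does not operate here (Nikolai is not the subject of the briefing note), so (e) stands. So (b) is unavailable.
Exception (c)'s conditions are all satisfied: assessed value is $368,000, less than the $381,500 limit; the briefing note relates to a pending investigation. Applying paragraphs (g)–(l): (g) would limit (c) — a current Standing Notice is held — but (h) sets (g) aside: (h) operates against (g): a current General Notice is held. (i) is triggered (a current Class D Certificate is held), but yields to (j): (j) operates against (i): a current Category 5 Certificate is held. (k) applies (the reportable unit count is 67, under the 81 limit), but is set aside by (l): (l) operates against (k): the registered capacity is 830 units, under the 860 units limit. Exception (c) stands.
Exception (d) requires that the agency head has issued a written security-exemption finding for the record; but the agency head declined to issue a security-exemption finding, so (d) is unavailable.

No — exception (c) applies; the Meridia Planning Office is not required to disclose the briefing note.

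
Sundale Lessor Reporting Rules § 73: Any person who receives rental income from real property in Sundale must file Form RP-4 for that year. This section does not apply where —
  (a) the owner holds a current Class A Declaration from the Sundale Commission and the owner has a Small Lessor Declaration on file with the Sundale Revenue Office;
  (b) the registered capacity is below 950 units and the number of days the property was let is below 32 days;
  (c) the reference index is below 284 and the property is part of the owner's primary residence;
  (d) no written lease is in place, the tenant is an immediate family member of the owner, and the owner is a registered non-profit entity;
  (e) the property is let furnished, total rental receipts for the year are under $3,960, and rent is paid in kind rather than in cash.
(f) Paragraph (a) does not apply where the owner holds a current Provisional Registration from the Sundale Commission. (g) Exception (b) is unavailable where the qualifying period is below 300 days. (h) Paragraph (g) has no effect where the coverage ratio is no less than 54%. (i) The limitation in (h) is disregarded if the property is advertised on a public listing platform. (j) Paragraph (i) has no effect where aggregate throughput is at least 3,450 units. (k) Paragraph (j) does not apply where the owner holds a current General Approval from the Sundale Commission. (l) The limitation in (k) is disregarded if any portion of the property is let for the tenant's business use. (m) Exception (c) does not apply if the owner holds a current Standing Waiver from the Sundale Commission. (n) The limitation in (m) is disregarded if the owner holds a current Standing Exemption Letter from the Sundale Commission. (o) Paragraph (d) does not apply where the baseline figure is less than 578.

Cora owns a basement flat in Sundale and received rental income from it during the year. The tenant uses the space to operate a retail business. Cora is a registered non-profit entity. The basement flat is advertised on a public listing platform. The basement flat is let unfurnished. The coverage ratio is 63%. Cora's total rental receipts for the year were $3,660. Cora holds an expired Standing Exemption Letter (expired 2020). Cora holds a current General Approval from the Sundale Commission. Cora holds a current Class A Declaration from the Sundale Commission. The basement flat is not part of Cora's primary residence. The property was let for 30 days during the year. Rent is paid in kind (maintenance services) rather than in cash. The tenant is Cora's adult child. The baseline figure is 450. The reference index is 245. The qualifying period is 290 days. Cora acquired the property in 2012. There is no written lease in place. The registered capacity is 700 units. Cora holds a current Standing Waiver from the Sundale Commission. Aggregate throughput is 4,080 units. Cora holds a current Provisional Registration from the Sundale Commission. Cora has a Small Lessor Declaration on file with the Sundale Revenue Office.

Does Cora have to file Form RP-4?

Exception (a): a current Class A Declaration is held; a Small Lessor Declaration is on file — every condition holds. However, paragraph (f) must be considered: (f) applies — a current Provisional Registration is held. Exception (a) does not apply.
Exception (b) is satisfied on its face — the registered capacity is 700 units, below the 950 units limit; the number of days the property was let is 30 days, below the 32 days limit. Under paragraphs (g)–(l): (g) applies (the qualifying period is 290 days, below the 300 days limit), but is set aside by (h): (h) operates against (g): the coverage ratio is 63%, meeting the 54% threshold. (i) is engaged (the property is publicly advertised), but yields to (j): (j) operates against (i): aggregate throughput is 4,080 units, meeting the 3,450 units threshold. (k) would limit (j) — a current General Approval is held — but (l) sets (k) aside: (l) operates against (k): the space is let for business use. (b) remains available.
Exception (c) fails — the basement flat is not part of the primary residence.
All of (d)'s requirements are met (there is no written lease; the tenant is an immediate family member; Cora is a registered non-profit). Turning to paragraph (o): (o) operates against (d): the baseline figure is 450, less than the 578 limit. Exception (d) does not apply.
Exception (e) requires that the property is let furnished; but the property is let unfurnished, so (e) is unavailable.

No — exception (b) applies; Cora is not required to file Form RP-4.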